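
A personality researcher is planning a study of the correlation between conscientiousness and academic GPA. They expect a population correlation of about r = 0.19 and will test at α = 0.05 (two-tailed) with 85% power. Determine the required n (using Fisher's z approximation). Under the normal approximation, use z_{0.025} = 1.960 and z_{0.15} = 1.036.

Fisher's z: C = ½·ln((1+r)/(1−r)) = ½·ln(1.4691) = 0.1923.
n = ((z_{α/2} + z_β)/C)² + 3.
(1.960 + 1.036) / 0.1923 = 2.996 / 0.1923 = 15.580.
n = 15.580² + 3 = 242.73 + 3 = 245.7.
Round up.

n = 246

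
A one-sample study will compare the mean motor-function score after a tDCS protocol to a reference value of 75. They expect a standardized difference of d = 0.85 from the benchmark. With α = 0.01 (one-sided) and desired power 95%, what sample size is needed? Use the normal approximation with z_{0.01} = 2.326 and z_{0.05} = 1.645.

n = 22

For a one-sample test: n = ((z_{α} + z_β) / d)².
z_{α} + z_β = 2.326 + 1.645 = 3.971.
n = (3.971 / 0.85)² = 4.672² = 21.83.
Round up.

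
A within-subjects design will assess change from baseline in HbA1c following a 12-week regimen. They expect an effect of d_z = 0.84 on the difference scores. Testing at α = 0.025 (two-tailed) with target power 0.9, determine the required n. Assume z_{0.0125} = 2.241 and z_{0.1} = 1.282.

For a paired (one-sample on differences) test: n = ((z_{α/2} + z_β) / d)².
z_{α/2} + z_β = 2.241 + 1.282 = 3.523.
n = (3.523 / 0.84)² = 4.194² = 17.59.
Round up.

n = 18 pairs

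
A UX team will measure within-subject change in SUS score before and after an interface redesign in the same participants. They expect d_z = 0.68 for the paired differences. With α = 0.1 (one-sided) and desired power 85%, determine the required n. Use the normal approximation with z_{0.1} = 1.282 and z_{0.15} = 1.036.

For a paired (one-sample on differences) test: n = ((z_{α} + z_β) / d)².
z_{α} + z_β = 1.282 + 1.036 = 2.318.
n = (2.318 / 0.68)² = 3.409² = 11.62.
Round up.

n = 12 pairs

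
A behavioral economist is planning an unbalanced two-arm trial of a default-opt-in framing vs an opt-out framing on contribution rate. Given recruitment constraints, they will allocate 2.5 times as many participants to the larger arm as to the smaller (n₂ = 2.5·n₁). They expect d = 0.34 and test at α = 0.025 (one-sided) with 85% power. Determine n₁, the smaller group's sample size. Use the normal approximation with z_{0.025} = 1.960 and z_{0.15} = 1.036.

With allocation ratio k = n₂/n₁ = 2.5, Var(x̄₁−x̄₂) = σ²(1/n₁ + 1/(k·n₁)) = σ²·(k+1)/(k·n₁).
So n₁ = (1 + 1/k)·((z_{α} + z_β)/d)² = 1.400 × (2.996/0.34)².
n₁ = 1.400 × 77.65 = 108.7.
Round up: n₁ = 109, giving n₂ = ⌈2.5 × 109⌉ = ⌈272.5⌉ = 273.

n₁ = 109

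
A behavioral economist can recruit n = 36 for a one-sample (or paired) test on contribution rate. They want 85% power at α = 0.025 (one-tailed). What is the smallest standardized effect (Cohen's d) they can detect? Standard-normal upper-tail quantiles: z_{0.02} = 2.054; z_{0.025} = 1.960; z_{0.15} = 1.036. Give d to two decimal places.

d_min ≈ 0.50

For a single sample (or paired design) of n = 36: d_min = (z_{α} + z_β)/√n.
z-sum = 1.960 + 1.036 = 2.996.
d_min = 2.996 / √36 = 2.996 / 6.000 = 0.499.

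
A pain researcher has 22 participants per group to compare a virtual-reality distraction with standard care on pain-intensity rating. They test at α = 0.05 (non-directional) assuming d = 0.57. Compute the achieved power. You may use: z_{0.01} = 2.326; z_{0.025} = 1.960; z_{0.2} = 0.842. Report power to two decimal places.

power ≈ 0.47

For two equal groups, power = Φ(d·√(n/2) − z_{α/2}).
d·√(n/2) = 0.57 × √(22/2) = 0.57 × 3.317 = 1.890.
z_β = 1.890 − 1.960 = -0.070.
Power = Φ(-0.070) = 0.472.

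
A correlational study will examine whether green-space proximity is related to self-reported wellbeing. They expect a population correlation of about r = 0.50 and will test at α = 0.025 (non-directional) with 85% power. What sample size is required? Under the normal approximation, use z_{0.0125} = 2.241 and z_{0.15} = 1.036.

n = 39

Fisher's z: C = ½·ln((1+r)/(1−r)) = ½·ln(3.0000) = 0.5493.
n = ((z_{α/2} + z_β)/C)² + 3.
(2.241 + 1.036) / 0.5493 = 3.277 / 0.5493 = 5.966.
n = 5.966² + 3 = 35.59 + 3 = 38.6.
Round up.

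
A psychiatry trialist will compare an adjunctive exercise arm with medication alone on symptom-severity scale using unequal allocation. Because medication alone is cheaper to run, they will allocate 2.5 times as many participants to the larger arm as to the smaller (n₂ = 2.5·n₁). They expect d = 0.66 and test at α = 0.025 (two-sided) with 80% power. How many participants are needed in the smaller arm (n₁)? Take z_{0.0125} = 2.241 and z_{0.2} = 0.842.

With allocation ratio k = n₂/n₁ = 2.5, Var(x̄₁−x̄₂) = σ²(1/n₁ + 1/(k·n₁)) = σ²·(k+1)/(k·n₁).
So n₁ = (1 + 1/k)·((z_{α/2} + z_β)/d)² = 1.400 × (3.083/0.66)².
n₁ = 1.400 × 21.82 = 30.5.
Round up: n₁ = 31, giving n₂ = ⌈2.5 × 31⌉ = ⌈77.5⌉ = 78.

n₁ = 31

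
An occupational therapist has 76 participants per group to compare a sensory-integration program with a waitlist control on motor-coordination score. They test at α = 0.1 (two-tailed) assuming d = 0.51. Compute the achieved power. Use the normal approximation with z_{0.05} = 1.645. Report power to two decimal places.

For two equal groups, power = Φ(d·√(n/2) − z_{α/2}).
d·√(n/2) = 0.51 × √(76/2) = 0.51 × 6.164 = 3.144.
z_β = 3.144 − 1.645 = 1.499.
Power = Φ(1.499) = 0.933.

power ≈ 0.93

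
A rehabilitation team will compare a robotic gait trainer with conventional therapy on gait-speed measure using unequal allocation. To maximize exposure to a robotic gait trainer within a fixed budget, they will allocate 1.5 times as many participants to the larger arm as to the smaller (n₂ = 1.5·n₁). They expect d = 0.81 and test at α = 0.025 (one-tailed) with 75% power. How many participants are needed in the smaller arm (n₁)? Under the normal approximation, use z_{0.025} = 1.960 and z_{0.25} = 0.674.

n₁ = 18

With allocation ratio k = n₂/n₁ = 1.5, Var(x̄₁−x̄₂) = σ²(1/n₁ + 1/(k·n₁)) = σ²·(k+1)/(k·n₁).
So n₁ = (1 + 1/k)·((z_{α} + z_β)/d)² = 1.667 × (2.634/0.81)².
n₁ = 1.667 × 10.57 = 17.6.
Round up: n₁ = 18, giving n₂ = 1.5 × 18 = 27.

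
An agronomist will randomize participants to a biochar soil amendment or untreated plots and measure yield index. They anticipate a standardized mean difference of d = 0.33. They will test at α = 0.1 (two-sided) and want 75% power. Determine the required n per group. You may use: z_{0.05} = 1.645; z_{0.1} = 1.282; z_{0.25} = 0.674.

n = 99 per group

For two independent groups with equal n: n = 2·((z_{α/2} + z_β) / d)².
z_{α/2} + z_β = 1.645 + 0.674 = 2.319.
n = 2 × (2.319 / 0.33)² = 2 × 7.027² = 2 × 49.38 = 98.8.
Round up to the next whole participant.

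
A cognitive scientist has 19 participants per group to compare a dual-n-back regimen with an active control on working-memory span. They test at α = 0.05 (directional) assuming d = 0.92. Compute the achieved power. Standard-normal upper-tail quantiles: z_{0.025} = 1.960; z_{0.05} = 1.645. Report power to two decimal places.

power ≈ 0.88

For two equal groups, power = Φ(d·√(n/2) − z_{α}).
d·√(n/2) = 0.92 × √(19/2) = 0.92 × 3.082 = 2.836.
z_β = 2.836 − 1.645 = 1.191.
Power = Φ(1.191) = 0.883.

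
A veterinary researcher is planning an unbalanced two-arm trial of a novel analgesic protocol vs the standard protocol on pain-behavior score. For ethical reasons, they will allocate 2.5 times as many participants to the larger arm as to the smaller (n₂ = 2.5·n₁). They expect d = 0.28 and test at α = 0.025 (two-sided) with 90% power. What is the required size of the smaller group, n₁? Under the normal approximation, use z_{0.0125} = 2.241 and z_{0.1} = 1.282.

n₁ = 222

With allocation ratio k = n₂/n₁ = 2.5, Var(x̄₁−x̄₂) = σ²(1/n₁ + 1/(k·n₁)) = σ²·(k+1)/(k·n₁).
So n₁ = (1 + 1/k)·((z_{α/2} + z_β)/d)² = 1.400 × (3.523/0.28)².
n₁ = 1.400 × 158.31 = 221.6.
Round up: n₁ = 222, giving n₂ = 2.5 × 222 = 555.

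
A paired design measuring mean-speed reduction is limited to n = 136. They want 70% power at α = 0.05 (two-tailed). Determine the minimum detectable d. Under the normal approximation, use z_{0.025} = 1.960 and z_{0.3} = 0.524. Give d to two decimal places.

For a single sample (or paired design) of n = 136: d_min = (z_{α/2} + z_β)/√n.
z-sum = 1.960 + 0.524 = 2.484.
d_min = 2.484 / √136 = 2.484 / 11.662 = 0.213.

d_min ≈ 0.21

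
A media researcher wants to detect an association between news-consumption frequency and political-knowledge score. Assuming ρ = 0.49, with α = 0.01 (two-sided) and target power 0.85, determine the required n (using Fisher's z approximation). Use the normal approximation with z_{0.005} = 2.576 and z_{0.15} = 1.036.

Fisher's z: C = ½·ln((1+r)/(1−r)) = ½·ln(2.9216) = 0.5361.
n = ((z_{α/2} + z_β)/C)² + 3.
(2.576 + 1.036) / 0.5361 = 3.612 / 0.5361 = 6.738.
n = 6.738² + 3 = 45.39 + 3 = 48.4.
Round up.

n = 49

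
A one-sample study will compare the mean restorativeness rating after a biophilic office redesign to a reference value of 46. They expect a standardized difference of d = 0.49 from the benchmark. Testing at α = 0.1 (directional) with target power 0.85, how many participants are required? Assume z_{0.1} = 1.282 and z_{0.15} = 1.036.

For a one-sample test: n = ((z_{α} + z_β) / d)².
z_{α} + z_β = 1.282 + 1.036 = 2.318.
n = (2.318 / 0.49)² = 4.731² = 22.38.
Round up.

n = 23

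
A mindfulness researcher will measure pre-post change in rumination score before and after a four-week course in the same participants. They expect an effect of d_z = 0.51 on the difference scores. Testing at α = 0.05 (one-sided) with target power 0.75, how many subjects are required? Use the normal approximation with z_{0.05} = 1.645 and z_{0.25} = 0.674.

For a paired (one-sample on differences) test: n = ((z_{α} + z_β) / d)².
z_{α} + z_β = 1.645 + 0.674 = 2.319.
n = (2.319 / 0.51)² = 4.547² = 20.68.
Round up.

n = 21 pairs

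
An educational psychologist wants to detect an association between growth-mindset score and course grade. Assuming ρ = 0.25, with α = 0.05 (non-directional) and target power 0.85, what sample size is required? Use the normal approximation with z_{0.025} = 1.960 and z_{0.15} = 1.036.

n = 141

Fisher's z: C = ½·ln((1+r)/(1−r)) = ½·ln(1.6667) = 0.2554.
n = ((z_{α/2} + z_β)/C)² + 3.
(1.960 + 1.036) / 0.2554 = 2.996 / 0.2554 = 11.731.
n = 11.731² + 3 = 137.61 + 3 = 140.6.
Round up.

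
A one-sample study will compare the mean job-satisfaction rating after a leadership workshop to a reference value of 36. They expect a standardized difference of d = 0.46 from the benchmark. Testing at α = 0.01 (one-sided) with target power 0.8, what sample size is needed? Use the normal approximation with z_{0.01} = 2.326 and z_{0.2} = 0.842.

For a one-sample test: n = ((z_{α} + z_β) / d)².
z_{α} + z_β = 2.326 + 0.842 = 3.168.
n = (3.168 / 0.46)² = 6.887² = 47.43.
Round up.

n = 48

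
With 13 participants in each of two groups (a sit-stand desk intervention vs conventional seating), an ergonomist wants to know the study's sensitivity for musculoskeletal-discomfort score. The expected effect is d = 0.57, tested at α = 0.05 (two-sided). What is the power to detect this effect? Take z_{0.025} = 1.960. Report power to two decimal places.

For two equal groups, power = Φ(d·√(n/2) − z_{α/2}).
d·√(n/2) = 0.57 × √(13/2) = 0.57 × 2.550 = 1.453.
z_β = 1.453 − 1.960 = -0.507.
Power = Φ(-0.507) = 0.306.

power ≈ 0.31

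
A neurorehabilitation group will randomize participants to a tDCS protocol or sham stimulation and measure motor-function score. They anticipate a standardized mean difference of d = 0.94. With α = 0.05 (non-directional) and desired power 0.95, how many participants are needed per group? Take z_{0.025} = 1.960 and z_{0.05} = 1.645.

n = 30 per group

For two independent groups with equal n: n = 2·((z_{α/2} + z_β) / d)².
z_{α/2} + z_β = 1.960 + 1.645 = 3.605.
n = 2 × (3.605 / 0.94)² = 2 × 3.835² = 2 × 14.71 = 29.4.
Round up to the next whole participant.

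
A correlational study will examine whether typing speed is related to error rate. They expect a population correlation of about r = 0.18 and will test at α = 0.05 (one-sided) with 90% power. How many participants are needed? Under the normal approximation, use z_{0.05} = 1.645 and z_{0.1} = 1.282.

Fisher's z: C = ½·ln((1+r)/(1−r)) = ½·ln(1.4390) = 0.1820.
n = ((z_{α} + z_β)/C)² + 3.
(1.645 + 1.282) / 0.1820 = 2.927 / 0.1820 = 16.082.
n = 16.082² + 3 = 258.64 + 3 = 261.6.
Round up.

n = 262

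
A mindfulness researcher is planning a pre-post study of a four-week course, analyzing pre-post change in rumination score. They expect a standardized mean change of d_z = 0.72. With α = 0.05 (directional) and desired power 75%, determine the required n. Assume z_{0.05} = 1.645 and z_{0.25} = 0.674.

For a paired (one-sample on differences) test: n = ((z_{α} + z_β) / d)².
z_{α} + z_β = 1.645 + 0.674 = 2.319.
n = (2.319 / 0.72)² = 3.221² = 10.37.
Round up.

n = 11 pairs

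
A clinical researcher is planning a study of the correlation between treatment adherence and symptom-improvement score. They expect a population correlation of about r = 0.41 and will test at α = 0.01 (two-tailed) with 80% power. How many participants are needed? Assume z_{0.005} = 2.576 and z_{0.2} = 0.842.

n = 65

Fisher's z: C = ½·ln((1+r)/(1−r)) = ½·ln(2.3898) = 0.4356.
n = ((z_{α/2} + z_β)/C)² + 3.
(2.576 + 0.842) / 0.4356 = 3.418 / 0.4356 = 7.847.
n = 7.847² + 3 = 61.57 + 3 = 64.6.
Round up.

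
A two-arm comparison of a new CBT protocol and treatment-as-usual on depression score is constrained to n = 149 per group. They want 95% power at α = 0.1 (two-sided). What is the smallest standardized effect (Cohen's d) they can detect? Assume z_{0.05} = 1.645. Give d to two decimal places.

For two independent groups of n = 149 each: d_min = (z_{α/2} + z_β)·√(2/n).
z-sum = 1.645 + 1.645 = 3.290.
d_min = 3.290 × √(2/149) = 3.290 × 0.1159 = 0.381.

d_min ≈ 0.38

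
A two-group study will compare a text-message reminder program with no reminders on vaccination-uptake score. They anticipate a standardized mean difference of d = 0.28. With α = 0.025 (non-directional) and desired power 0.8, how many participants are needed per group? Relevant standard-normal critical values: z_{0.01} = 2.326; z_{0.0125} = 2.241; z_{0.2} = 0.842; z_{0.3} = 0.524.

For two independent groups with equal n: n = 2·((z_{α/2} + z_β) / d)².
z_{α/2} + z_β = 2.241 + 0.842 = 3.083.
n = 2 × (3.083 / 0.28)² = 2 × 11.011² = 2 × 121.24 = 242.5.
Round up to the next whole participant.

n = 243 per group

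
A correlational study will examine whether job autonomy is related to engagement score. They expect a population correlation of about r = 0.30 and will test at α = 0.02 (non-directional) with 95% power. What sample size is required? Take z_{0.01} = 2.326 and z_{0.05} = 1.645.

n = 168

Fisher's z: C = ½·ln((1+r)/(1−r)) = ½·ln(1.8571) = 0.3095.
n = ((z_{α/2} + z_β)/C)² + 3.
(2.326 + 1.645) / 0.3095 = 3.971 / 0.3095 = 12.830.
n = 12.830² + 3 = 164.62 + 3 = 167.6.
Round up.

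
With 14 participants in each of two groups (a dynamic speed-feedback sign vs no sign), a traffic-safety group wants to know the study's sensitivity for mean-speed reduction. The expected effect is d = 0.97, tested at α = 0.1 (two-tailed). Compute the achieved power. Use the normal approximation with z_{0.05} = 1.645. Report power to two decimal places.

For two equal groups, power = Φ(d·√(n/2) − z_{α/2}).
d·√(n/2) = 0.97 × √(14/2) = 0.97 × 2.646 = 2.566.
z_β = 2.566 − 1.645 = 0.921.
Power = Φ(0.921) = 0.822.

power ≈ 0.82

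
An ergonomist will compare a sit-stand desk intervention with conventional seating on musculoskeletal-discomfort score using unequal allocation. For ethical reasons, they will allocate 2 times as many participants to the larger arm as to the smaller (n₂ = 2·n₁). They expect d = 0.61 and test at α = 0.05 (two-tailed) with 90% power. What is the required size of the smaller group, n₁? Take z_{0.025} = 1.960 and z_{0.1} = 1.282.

With allocation ratio k = n₂/n₁ = 2, Var(x̄₁−x̄₂) = σ²(1/n₁ + 1/(k·n₁)) = σ²·(k+1)/(k·n₁).
So n₁ = (1 + 1/k)·((z_{α/2} + z_β)/d)² = 1.500 × (3.242/0.61)².
n₁ = 1.500 × 28.25 = 42.4.
Round up: n₁ = 43, giving n₂ = 2 × 43 = 86.

n₁ = 43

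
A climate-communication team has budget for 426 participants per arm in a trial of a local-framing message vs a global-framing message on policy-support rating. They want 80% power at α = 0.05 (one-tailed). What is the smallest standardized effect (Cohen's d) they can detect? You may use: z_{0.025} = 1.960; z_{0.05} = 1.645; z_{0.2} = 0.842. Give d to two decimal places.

d_min ≈ 0.17

For two independent groups of n = 426 each: d_min = (z_{α} + z_β)·√(2/n).
z-sum = 1.645 + 0.842 = 2.487.
d_min = 2.487 × √(2/426) = 2.487 × 0.0685 = 0.170.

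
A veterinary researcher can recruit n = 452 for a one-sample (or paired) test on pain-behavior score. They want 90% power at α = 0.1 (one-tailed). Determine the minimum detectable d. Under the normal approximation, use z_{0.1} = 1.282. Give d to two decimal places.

For a single sample (or paired design) of n = 452: d_min = (z_{α} + z_β)/√n.
z-sum = 1.282 + 1.282 = 2.564.
d_min = 2.564 / √452 = 2.564 / 21.260 = 0.121.

d_min ≈ 0.12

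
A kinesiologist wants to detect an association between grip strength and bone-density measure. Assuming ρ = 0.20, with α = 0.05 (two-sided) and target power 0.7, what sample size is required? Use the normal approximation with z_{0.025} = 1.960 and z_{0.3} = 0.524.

Fisher's z: C = ½·ln((1+r)/(1−r)) = ½·ln(1.5000) = 0.2027.
n = ((z_{α/2} + z_β)/C)² + 3.
(1.960 + 0.524) / 0.2027 = 2.484 / 0.2027 = 12.255.
n = 12.255² + 3 = 150.17 + 3 = 153.2.
Round up.

n = 154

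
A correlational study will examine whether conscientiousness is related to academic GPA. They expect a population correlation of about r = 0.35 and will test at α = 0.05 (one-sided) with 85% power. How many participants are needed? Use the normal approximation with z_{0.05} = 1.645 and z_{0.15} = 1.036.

Fisher's z: C = ½·ln((1+r)/(1−r)) = ½·ln(2.0769) = 0.3654.
n = ((z_{α} + z_β)/C)² + 3.
(1.645 + 1.036) / 0.3654 = 2.681 / 0.3654 = 7.337.
n = 7.337² + 3 = 53.83 + 3 = 56.8.
Round up.

n = 57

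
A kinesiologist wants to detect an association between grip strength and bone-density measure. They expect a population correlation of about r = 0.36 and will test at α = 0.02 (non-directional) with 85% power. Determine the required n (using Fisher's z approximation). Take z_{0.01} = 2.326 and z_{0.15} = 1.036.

Fisher's z: C = ½·ln((1+r)/(1−r)) = ½·ln(2.1250) = 0.3769.
n = ((z_{α/2} + z_β)/C)² + 3.
(2.326 + 1.036) / 0.3769 = 3.362 / 0.3769 = 8.920.
n = 8.920² + 3 = 79.57 + 3 = 82.6.
Round up.

n = 83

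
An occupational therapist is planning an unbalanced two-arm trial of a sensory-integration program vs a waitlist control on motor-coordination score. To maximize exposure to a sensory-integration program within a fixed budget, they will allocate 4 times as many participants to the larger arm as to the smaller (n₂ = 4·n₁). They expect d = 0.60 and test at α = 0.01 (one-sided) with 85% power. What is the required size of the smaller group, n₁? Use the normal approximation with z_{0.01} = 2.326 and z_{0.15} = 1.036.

n₁ = 40

With allocation ratio k = n₂/n₁ = 4, Var(x̄₁−x̄₂) = σ²(1/n₁ + 1/(k·n₁)) = σ²·(k+1)/(k·n₁).
So n₁ = (1 + 1/k)·((z_{α} + z_β)/d)² = 1.250 × (3.362/0.60)².
n₁ = 1.250 × 31.40 = 39.2.
Round up: n₁ = 40, giving n₂ = 4 × 40 = 160.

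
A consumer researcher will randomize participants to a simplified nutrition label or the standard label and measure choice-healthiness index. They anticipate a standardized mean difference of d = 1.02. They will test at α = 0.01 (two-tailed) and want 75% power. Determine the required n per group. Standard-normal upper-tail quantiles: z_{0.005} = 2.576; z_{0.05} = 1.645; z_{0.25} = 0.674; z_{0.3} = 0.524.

For two independent groups with equal n: n = 2·((z_{α/2} + z_β) / d)².
z_{α/2} + z_β = 2.576 + 0.674 = 3.250.
n = 2 × (3.250 / 1.02)² = 2 × 3.186² = 2 × 10.15 = 20.3.
Round up to the next whole participant.

n = 21 per group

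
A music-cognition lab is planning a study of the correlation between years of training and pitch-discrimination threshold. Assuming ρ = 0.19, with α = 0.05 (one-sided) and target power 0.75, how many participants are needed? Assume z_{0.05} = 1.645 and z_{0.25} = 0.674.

Fisher's z: C = ½·ln((1+r)/(1−r)) = ½·ln(1.4691) = 0.1923.
n = ((z_{α} + z_β)/C)² + 3.
(1.645 + 0.674) / 0.1923 = 2.319 / 0.1923 = 12.059.
n = 12.059² + 3 = 145.43 + 3 = 148.4.
Round up.

n = 149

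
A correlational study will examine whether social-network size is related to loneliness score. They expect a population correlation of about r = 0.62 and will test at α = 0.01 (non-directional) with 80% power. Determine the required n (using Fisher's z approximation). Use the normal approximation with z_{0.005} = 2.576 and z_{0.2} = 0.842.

Fisher's z: C = ½·ln((1+r)/(1−r)) = ½·ln(4.2632) = 0.7250.
n = ((z_{α/2} + z_β)/C)² + 3.
(2.576 + 0.842) / 0.7250 = 3.418 / 0.7250 = 4.714.
n = 4.714² + 3 = 22.23 + 3 = 25.2.
Round up.

n = 26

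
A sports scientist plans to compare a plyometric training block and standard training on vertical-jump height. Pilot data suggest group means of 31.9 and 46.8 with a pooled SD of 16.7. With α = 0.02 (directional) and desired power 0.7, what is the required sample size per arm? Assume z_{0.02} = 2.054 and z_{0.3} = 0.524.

Cohen's d = |M₁ − M₂| / SD_pooled = |31.9 − 46.8| / 16.7 = 14.9 / 16.7 = 0.892.
For two independent groups with equal n: n = 2·((z_{α} + z_β) / d)².
z_{α} + z_β = 2.054 + 0.524 = 2.578.
n = 2 × (2.578 / 0.892)² = 2 × 2.890² = 2 × 8.35 = 16.7.
Round up to the next whole participant.

n = 17 per group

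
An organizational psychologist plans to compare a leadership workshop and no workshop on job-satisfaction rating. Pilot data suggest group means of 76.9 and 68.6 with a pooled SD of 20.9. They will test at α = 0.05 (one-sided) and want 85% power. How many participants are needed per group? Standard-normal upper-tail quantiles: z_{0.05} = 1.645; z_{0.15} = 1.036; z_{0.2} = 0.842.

n = 92 per group

Cohen's d = |M₁ − M₂| / SD_pooled = |76.9 − 68.6| / 20.9 = 8.3 / 20.9 = 0.397.
For two independent groups with equal n: n = 2·((z_{α} + z_β) / d)².
z_{α} + z_β = 1.645 + 1.036 = 2.681.
n = 2 × (2.681 / 0.397)² = 2 × 6.753² = 2 × 45.61 = 91.2.
Round up to the next whole participant.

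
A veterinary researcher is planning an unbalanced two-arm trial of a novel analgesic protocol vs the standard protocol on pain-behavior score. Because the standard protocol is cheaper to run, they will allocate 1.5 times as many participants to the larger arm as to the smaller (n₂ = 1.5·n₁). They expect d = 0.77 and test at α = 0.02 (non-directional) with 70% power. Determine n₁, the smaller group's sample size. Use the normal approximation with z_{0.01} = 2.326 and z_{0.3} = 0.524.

n₁ = 23

With allocation ratio k = n₂/n₁ = 1.5, Var(x̄₁−x̄₂) = σ²(1/n₁ + 1/(k·n₁)) = σ²·(k+1)/(k·n₁).
So n₁ = (1 + 1/k)·((z_{α/2} + z_β)/d)² = 1.667 × (2.850/0.77)².
n₁ = 1.667 × 13.70 = 22.8.
Round up: n₁ = 23, giving n₂ = ⌈1.5 × 23⌉ = ⌈34.5⌉ = 35.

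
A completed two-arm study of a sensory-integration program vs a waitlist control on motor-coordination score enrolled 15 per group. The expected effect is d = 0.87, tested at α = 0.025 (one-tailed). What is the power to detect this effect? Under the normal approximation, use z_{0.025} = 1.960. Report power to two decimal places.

For two equal groups, power = Φ(d·√(n/2) − z_{α}).
d·√(n/2) = 0.87 × √(15/2) = 0.87 × 2.739 = 2.383.
z_β = 2.383 − 1.960 = 0.423.
Power = Φ(0.423) = 0.664.

power ≈ 0.66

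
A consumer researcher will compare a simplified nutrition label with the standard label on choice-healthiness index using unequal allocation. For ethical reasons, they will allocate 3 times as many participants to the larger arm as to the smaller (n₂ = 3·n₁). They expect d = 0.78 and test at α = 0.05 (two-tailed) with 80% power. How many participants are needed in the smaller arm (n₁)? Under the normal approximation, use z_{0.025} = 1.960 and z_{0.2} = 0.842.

n₁ = 18

With allocation ratio k = n₂/n₁ = 3, Var(x̄₁−x̄₂) = σ²(1/n₁ + 1/(k·n₁)) = σ²·(k+1)/(k·n₁).
So n₁ = (1 + 1/k)·((z_{α/2} + z_β)/d)² = 1.333 × (2.802/0.78)².
n₁ = 1.333 × 12.90 = 17.2.
Round up: n₁ = 18, giving n₂ = 3 × 18 = 54.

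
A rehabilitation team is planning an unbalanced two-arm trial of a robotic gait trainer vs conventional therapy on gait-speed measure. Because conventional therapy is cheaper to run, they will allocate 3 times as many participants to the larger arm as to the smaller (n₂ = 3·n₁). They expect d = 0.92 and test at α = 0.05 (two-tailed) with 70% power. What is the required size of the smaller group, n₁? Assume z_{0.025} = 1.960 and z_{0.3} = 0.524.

n₁ = 10

With allocation ratio k = n₂/n₁ = 3, Var(x̄₁−x̄₂) = σ²(1/n₁ + 1/(k·n₁)) = σ²·(k+1)/(k·n₁).
So n₁ = (1 + 1/k)·((z_{α/2} + z_β)/d)² = 1.333 × (2.484/0.92)².
n₁ = 1.333 × 7.29 = 9.7.
Round up: n₁ = 10, giving n₂ = 3 × 10 = 30.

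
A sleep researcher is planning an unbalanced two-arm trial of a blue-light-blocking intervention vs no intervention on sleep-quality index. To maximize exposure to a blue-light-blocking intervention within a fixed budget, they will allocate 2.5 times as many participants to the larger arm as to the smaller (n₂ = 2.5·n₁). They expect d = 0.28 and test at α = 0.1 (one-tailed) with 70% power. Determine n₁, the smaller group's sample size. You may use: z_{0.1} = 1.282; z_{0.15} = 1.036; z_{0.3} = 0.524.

With allocation ratio k = n₂/n₁ = 2.5, Var(x̄₁−x̄₂) = σ²(1/n₁ + 1/(k·n₁)) = σ²·(k+1)/(k·n₁).
So n₁ = (1 + 1/k)·((z_{α} + z_β)/d)² = 1.400 × (1.806/0.28)².
n₁ = 1.400 × 41.60 = 58.2.
Round up: n₁ = 59, giving n₂ = ⌈2.5 × 59⌉ = ⌈147.5⌉ = 148.

n₁ = 59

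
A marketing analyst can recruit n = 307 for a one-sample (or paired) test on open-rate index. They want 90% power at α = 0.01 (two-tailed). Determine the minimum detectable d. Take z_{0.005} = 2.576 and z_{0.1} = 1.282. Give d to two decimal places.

For a single sample (or paired design) of n = 307: d_min = (z_{α/2} + z_β)/√n.
z-sum = 2.576 + 1.282 = 3.858.
d_min = 3.858 / √307 = 3.858 / 17.521 = 0.220.

d_min ≈ 0.22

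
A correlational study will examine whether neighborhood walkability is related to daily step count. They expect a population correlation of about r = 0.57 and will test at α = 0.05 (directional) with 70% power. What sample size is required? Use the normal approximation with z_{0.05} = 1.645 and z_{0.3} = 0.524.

n = 15

Fisher's z: C = ½·ln((1+r)/(1−r)) = ½·ln(3.6512) = 0.6475.
n = ((z_{α} + z_β)/C)² + 3.
(1.645 + 0.524) / 0.6475 = 2.169 / 0.6475 = 3.350.
n = 3.350² + 3 = 11.22 + 3 = 14.2.
Round up.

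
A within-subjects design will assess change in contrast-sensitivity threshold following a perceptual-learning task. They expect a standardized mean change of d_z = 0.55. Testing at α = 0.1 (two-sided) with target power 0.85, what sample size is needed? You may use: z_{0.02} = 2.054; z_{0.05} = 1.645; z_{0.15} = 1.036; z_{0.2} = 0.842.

For a paired (one-sample on differences) test: n = ((z_{α/2} + z_β) / d)².
z_{α/2} + z_β = 1.645 + 1.036 = 2.681.
n = (2.681 / 0.55)² = 4.875² = 23.76.
Round up.

n = 24 pairs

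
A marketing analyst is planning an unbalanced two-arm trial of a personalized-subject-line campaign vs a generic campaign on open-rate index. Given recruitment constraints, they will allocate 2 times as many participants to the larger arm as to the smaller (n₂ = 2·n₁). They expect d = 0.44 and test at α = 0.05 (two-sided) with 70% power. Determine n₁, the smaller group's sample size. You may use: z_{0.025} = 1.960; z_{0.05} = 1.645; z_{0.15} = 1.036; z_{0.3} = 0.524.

n₁ = 48

With allocation ratio k = n₂/n₁ = 2, Var(x̄₁−x̄₂) = σ²(1/n₁ + 1/(k·n₁)) = σ²·(k+1)/(k·n₁).
So n₁ = (1 + 1/k)·((z_{α/2} + z_β)/d)² = 1.500 × (2.484/0.44)².
n₁ = 1.500 × 31.87 = 47.8.
Round up: n₁ = 48, giving n₂ = 2 × 48 = 96.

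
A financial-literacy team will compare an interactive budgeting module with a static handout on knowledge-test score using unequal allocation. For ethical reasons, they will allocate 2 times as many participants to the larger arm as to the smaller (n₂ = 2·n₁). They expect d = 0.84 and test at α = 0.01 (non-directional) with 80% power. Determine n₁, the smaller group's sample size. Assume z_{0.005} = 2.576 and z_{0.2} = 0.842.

n₁ = 25

With allocation ratio k = n₂/n₁ = 2, Var(x̄₁−x̄₂) = σ²(1/n₁ + 1/(k·n₁)) = σ²·(k+1)/(k·n₁).
So n₁ = (1 + 1/k)·((z_{α/2} + z_β)/d)² = 1.500 × (3.418/0.84)².
n₁ = 1.500 × 16.56 = 24.8.
Round up: n₁ = 25, giving n₂ = 2 × 25 = 50.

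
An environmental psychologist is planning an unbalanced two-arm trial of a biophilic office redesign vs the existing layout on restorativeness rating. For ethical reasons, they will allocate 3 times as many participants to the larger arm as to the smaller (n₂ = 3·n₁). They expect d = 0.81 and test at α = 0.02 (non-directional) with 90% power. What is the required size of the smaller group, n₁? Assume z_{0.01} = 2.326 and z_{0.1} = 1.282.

With allocation ratio k = n₂/n₁ = 3, Var(x̄₁−x̄₂) = σ²(1/n₁ + 1/(k·n₁)) = σ²·(k+1)/(k·n₁).
So n₁ = (1 + 1/k)·((z_{α/2} + z_β)/d)² = 1.333 × (3.608/0.81)².
n₁ = 1.333 × 19.84 = 26.5.
Round up: n₁ = 27, giving n₂ = 3 × 27 = 81.

n₁ = 27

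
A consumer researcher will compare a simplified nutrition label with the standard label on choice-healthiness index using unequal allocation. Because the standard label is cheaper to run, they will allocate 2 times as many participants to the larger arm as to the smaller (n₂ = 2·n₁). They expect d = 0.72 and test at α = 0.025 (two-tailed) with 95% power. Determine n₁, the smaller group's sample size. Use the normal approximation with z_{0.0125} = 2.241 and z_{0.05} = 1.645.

n₁ = 44

With allocation ratio k = n₂/n₁ = 2, Var(x̄₁−x̄₂) = σ²(1/n₁ + 1/(k·n₁)) = σ²·(k+1)/(k·n₁).
So n₁ = (1 + 1/k)·((z_{α/2} + z_β)/d)² = 1.500 × (3.886/0.72)².
n₁ = 1.500 × 29.13 = 43.7.
Round up: n₁ = 44, giving n₂ = 2 × 44 = 88.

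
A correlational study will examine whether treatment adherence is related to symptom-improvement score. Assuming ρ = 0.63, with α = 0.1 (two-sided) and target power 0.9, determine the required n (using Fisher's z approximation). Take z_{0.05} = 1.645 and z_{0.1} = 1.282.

Fisher's z: C = ½·ln((1+r)/(1−r)) = ½·ln(4.4054) = 0.7414.
n = ((z_{α/2} + z_β)/C)² + 3.
(1.645 + 1.282) / 0.7414 = 2.927 / 0.7414 = 3.948.
n = 3.948² + 3 = 15.59 + 3 = 18.6.
Round up.

n = 19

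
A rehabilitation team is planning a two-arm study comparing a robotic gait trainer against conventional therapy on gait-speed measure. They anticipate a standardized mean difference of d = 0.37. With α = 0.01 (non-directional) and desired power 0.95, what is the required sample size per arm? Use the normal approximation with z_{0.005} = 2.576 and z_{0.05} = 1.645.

n = 261 per group

For two independent groups with equal n: n = 2·((z_{α/2} + z_β) / d)².
z_{α/2} + z_β = 2.576 + 1.645 = 4.221.
n = 2 × (4.221 / 0.37)² = 2 × 11.408² = 2 × 130.14 = 260.3.
Round up to the next whole participant.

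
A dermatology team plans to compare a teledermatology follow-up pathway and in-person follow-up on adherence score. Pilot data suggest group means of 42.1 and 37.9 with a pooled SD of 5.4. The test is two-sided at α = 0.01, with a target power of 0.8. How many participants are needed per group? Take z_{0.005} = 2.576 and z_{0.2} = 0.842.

Cohen's d = |M₁ − M₂| / SD_pooled = |42.1 − 37.9| / 5.4 = 4.2 / 5.4 = 0.778.
For two independent groups with equal n: n = 2·((z_{α/2} + z_β) / d)².
z_{α/2} + z_β = 2.576 + 0.842 = 3.418.
n = 2 × (3.418 / 0.778)² = 2 × 4.393² = 2 × 19.30 = 38.6.
Round up to the next whole participant.

n = 39 per group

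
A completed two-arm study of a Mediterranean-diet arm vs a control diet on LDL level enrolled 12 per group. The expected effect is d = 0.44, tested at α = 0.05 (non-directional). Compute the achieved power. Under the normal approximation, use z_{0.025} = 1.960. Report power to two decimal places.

For two equal groups, power = Φ(d·√(n/2) − z_{α/2}).
d·√(n/2) = 0.44 × √(12/2) = 0.44 × 2.449 = 1.078.
z_β = 1.078 − 1.960 = -0.882.
Power = Φ(-0.882) = 0.189.

power ≈ 0.19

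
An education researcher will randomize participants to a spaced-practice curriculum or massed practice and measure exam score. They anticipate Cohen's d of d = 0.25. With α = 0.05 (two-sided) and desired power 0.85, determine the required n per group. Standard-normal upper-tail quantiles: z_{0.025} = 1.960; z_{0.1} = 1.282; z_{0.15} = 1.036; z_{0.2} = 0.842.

For two independent groups with equal n: n = 2·((z_{α/2} + z_β) / d)².
z_{α/2} + z_β = 1.960 + 1.036 = 2.996.
n = 2 × (2.996 / 0.25)² = 2 × 11.984² = 2 × 143.62 = 287.2.
Round up to the next whole participant.

n = 288 per group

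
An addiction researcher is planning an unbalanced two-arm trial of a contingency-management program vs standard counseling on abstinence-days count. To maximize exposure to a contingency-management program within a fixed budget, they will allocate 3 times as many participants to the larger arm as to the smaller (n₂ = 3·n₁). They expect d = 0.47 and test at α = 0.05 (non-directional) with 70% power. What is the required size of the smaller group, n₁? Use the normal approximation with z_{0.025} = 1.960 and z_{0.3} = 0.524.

With allocation ratio k = n₂/n₁ = 3, Var(x̄₁−x̄₂) = σ²(1/n₁ + 1/(k·n₁)) = σ²·(k+1)/(k·n₁).
So n₁ = (1 + 1/k)·((z_{α/2} + z_β)/d)² = 1.333 × (2.484/0.47)².
n₁ = 1.333 × 27.93 = 37.2.
Round up: n₁ = 38, giving n₂ = 3 × 38 = 114.

n₁ = 38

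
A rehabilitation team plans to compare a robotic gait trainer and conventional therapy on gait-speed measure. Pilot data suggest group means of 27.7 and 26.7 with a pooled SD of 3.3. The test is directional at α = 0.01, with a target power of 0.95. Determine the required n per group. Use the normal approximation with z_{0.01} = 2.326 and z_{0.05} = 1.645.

n = 344 per group

Cohen's d = |M₁ − M₂| / SD_pooled = |27.7 − 26.7| / 3.3 = 1.0 / 3.3 = 0.303.
For two independent groups with equal n: n = 2·((z_{α} + z_β) / d)².
z_{α} + z_β = 2.326 + 1.645 = 3.971.
n = 2 × (3.971 / 0.303)² = 2 × 13.106² = 2 × 171.76 = 343.5.
Round up to the next whole participant.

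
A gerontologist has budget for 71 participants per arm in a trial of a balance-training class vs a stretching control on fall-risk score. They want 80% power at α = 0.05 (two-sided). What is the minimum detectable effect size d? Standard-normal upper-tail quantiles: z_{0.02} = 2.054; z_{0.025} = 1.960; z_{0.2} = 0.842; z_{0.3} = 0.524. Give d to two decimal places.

For two independent groups of n = 71 each: d_min = (z_{α/2} + z_β)·√(2/n).
z-sum = 1.960 + 0.842 = 2.802.
d_min = 2.802 × √(2/71) = 2.802 × 0.1678 = 0.470.

d_min ≈ 0.47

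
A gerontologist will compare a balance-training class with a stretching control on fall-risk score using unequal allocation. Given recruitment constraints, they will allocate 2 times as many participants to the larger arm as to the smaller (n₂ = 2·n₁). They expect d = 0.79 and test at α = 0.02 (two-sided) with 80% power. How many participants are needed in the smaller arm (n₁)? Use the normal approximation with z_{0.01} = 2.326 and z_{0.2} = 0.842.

With allocation ratio k = n₂/n₁ = 2, Var(x̄₁−x̄₂) = σ²(1/n₁ + 1/(k·n₁)) = σ²·(k+1)/(k·n₁).
So n₁ = (1 + 1/k)·((z_{α/2} + z_β)/d)² = 1.500 × (3.168/0.79)².
n₁ = 1.500 × 16.08 = 24.1.
Round up: n₁ = 25, giving n₂ = 2 × 25 = 50.

n₁ = 25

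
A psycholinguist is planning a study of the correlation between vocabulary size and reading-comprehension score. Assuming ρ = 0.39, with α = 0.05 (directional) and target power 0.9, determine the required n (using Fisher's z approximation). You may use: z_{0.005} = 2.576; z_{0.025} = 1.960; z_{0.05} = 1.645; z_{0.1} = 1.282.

n = 54

Fisher's z: C = ½·ln((1+r)/(1−r)) = ½·ln(2.2787) = 0.4118.
n = ((z_{α} + z_β)/C)² + 3.
(1.645 + 1.282) / 0.4118 = 2.927 / 0.4118 = 7.108.
n = 7.108² + 3 = 50.52 + 3 = 53.5.
Round up.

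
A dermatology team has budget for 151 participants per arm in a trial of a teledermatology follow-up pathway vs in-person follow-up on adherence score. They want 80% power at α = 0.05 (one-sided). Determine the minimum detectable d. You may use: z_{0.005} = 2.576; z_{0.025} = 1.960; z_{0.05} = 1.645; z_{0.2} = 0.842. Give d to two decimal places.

For two independent groups of n = 151 each: d_min = (z_{α} + z_β)·√(2/n).
z-sum = 1.645 + 0.842 = 2.487.
d_min = 2.487 × √(2/151) = 2.487 × 0.1151 = 0.286.

d_min ≈ 0.29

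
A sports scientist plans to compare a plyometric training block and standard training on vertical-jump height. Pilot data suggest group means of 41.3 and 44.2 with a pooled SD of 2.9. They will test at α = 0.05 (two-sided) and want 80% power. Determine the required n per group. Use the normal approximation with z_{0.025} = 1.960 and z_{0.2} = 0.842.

Cohen's d = |M₁ − M₂| / SD_pooled = |41.3 − 44.2| / 2.9 = 2.9 / 2.9 = 1.000.
For two independent groups with equal n: n = 2·((z_{α/2} + z_β) / d)².
z_{α/2} + z_β = 1.960 + 0.842 = 2.802.
n = 2 × (2.802 / 1.000)² = 2 × 2.802² = 2 × 7.85 = 15.7.
Round up to the next whole participant.

n = 16 per group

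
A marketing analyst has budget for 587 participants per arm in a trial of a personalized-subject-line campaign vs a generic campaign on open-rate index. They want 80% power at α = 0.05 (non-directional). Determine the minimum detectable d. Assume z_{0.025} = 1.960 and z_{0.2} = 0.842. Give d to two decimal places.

d_min ≈ 0.16

For two independent groups of n = 587 each: d_min = (z_{α/2} + z_β)·√(2/n).
z-sum = 1.960 + 0.842 = 2.802.
d_min = 2.802 × √(2/587) = 2.802 × 0.0584 = 0.164.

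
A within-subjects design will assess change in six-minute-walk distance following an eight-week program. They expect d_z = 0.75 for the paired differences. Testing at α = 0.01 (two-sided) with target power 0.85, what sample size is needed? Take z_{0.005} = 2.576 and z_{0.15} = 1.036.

n = 24 pairs

For a paired (one-sample on differences) test: n = ((z_{α/2} + z_β) / d)².
z_{α/2} + z_β = 2.576 + 1.036 = 3.612.
n = (3.612 / 0.75)² = 4.816² = 23.19.
Round up.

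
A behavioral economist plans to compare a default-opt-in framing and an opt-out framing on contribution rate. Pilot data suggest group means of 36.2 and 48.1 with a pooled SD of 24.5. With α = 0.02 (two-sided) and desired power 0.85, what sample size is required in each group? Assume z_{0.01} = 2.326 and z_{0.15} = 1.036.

n = 96 per group

Cohen's d = |M₁ − M₂| / SD_pooled = |36.2 − 48.1| / 24.5 = 11.9 / 24.5 = 0.486.
For two independent groups with equal n: n = 2·((z_{α/2} + z_β) / d)².
z_{α/2} + z_β = 2.326 + 1.036 = 3.362.
n = 2 × (3.362 / 0.486)² = 2 × 6.918² = 2 × 47.85 = 95.7.
Round up to the next whole participant.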